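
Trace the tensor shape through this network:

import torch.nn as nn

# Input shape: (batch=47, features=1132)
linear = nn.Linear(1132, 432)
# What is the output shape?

Input shape: (47, 1132)
Output shape: (47, 432)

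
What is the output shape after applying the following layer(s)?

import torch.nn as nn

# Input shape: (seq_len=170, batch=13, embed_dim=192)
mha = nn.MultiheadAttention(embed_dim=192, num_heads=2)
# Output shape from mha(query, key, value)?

Input shape: (170, 13, 192)
Output shape: (170, 13, 192)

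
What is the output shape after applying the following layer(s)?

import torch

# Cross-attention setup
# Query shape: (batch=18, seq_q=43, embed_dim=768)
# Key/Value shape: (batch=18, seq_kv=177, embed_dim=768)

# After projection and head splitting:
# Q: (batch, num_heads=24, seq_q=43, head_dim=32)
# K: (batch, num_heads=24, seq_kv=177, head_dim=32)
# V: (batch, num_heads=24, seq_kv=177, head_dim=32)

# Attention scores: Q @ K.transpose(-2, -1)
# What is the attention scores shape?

Input shape: (18, 43, 768)
Output shape: (18, 24, 43, 177)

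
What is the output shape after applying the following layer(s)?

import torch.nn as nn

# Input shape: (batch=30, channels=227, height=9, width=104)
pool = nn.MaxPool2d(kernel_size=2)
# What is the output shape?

Input shape: (30, 227, 9, 104)
Output shape: (30, 227, 4, 52)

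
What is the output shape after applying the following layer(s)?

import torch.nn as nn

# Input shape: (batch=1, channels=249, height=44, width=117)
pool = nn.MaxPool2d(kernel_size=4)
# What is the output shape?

Input shape: (1, 249, 44, 117)
Output shape: (1, 249, 11, 29)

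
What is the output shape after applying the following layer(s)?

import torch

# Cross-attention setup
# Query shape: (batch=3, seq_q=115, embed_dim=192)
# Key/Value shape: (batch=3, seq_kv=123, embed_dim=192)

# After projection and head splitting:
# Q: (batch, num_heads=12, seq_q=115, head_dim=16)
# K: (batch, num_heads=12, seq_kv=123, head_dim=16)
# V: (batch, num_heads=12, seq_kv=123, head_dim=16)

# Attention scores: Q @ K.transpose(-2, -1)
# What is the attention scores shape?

Input shape: (3, 115, 192)
Output shape: (3, 12, 115, 123)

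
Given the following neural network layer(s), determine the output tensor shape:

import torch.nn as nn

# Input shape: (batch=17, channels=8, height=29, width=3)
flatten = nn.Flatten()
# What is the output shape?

Input shape: (17, 8, 29, 3)
Output shape: (17, 696)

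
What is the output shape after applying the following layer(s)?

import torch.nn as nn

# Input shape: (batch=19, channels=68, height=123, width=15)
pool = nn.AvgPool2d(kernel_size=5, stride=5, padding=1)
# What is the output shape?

Input shape: (19, 68, 123, 15)
Output shape: (19, 68, 25, 3)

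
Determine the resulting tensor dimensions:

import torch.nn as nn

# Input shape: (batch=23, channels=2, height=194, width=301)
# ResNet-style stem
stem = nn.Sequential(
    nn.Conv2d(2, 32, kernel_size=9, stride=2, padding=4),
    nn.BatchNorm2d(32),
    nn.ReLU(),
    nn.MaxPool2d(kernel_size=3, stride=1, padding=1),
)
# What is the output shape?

Input shape: (23, 2, 194, 301)
  -> after Conv2d 9x9 stride=2: (23, 32, 97, 151)
Output shape: (23, 32, 97, 151)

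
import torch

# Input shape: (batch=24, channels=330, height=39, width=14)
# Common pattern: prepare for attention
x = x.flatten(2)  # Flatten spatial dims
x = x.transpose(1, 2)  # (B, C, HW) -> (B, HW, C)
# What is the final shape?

Input shape: (24, 330, 39, 14)
  -> after flatten(2): (24, 330, 546)
Output shape: (24, 546, 330)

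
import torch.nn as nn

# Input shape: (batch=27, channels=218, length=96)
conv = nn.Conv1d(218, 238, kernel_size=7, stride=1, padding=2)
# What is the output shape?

Input shape: (27, 218, 96)
Output shape: (27, 238, 94)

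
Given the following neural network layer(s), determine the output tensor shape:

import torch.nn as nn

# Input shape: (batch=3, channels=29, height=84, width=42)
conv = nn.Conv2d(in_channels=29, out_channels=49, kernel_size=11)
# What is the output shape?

Input shape: (3, 29, 84, 42)
Output shape: (3, 49, 74, 32)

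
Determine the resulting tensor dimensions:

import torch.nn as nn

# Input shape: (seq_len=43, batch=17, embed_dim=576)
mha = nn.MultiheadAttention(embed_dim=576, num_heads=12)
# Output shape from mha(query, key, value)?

Input shape: (43, 17, 576)
Output shape: (43, 17, 576)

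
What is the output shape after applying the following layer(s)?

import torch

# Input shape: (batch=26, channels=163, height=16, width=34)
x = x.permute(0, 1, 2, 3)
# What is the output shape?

Input shape: (26, 163, 16, 34)
Output shape: (26, 163, 16, 34)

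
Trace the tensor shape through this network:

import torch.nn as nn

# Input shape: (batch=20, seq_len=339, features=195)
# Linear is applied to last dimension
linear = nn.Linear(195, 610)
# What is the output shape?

Input shape: (20, 339, 195)
Output shape: (20, 339, 610)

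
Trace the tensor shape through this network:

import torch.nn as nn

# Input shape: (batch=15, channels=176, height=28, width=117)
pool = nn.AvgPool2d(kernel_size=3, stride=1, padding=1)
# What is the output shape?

Input shape: (15, 176, 28, 117)
Output shape: (15, 176, 28, 117)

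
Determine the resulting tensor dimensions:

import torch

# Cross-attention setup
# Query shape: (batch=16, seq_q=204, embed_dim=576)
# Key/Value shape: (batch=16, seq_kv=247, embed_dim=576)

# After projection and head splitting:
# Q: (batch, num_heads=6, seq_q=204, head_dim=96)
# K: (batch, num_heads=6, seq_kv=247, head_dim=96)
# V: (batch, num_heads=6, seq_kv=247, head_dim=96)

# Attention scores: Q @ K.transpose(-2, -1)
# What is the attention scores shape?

Input shape: (16, 204, 576)
Output shape: (16, 6, 204, 247)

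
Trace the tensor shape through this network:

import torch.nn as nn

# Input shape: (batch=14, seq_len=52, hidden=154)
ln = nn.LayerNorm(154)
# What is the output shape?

Input shape: (14, 52, 154)
Output shape: (14, 52, 154)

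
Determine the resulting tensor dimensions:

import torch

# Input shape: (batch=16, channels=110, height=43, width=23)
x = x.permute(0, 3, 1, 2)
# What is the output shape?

Input shape: (16, 110, 43, 23)
Output shape: (16, 23, 110, 43)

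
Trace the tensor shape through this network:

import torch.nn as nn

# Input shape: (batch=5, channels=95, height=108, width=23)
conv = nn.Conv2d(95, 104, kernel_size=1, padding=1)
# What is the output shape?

Input shape: (5, 95, 108, 23)
Output shape: (5, 104, 110, 25)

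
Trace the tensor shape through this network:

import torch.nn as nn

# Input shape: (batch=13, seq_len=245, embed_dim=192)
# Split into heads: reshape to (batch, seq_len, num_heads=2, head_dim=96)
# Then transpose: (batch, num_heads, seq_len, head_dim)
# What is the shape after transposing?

Input shape: (13, 245, 192)
  -> after reshape: (13, 245, 2, 96)
Output shape: (13, 2, 245, 96)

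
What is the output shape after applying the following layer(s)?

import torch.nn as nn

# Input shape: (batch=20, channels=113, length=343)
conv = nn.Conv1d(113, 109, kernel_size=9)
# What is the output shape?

Input shape: (20, 113, 343)
Output shape: (20, 109, 335)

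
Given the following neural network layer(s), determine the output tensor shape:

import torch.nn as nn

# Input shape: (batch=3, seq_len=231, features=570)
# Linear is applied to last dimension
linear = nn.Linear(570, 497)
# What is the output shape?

Input shape: (3, 231, 570)
Output shape: (3, 231, 497)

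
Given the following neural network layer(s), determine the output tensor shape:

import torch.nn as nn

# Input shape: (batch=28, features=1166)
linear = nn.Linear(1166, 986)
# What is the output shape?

Input shape: (28, 1166)
Output shape: (28, 986)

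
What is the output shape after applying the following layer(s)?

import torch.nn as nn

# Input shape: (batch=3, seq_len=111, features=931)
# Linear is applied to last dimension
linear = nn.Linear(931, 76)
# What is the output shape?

Input shape: (3, 111, 931)
Output shape: (3, 111, 76)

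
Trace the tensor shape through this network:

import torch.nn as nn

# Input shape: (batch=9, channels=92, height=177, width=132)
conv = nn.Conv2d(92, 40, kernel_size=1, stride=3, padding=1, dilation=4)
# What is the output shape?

Input shape: (9, 92, 177, 132)
Output shape: (9, 40, 60, 45)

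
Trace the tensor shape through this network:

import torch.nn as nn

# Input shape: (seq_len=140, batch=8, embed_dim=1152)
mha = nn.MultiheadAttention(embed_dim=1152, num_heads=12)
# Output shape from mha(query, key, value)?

Input shape: (140, 8, 1152)
Output shape: (140, 8, 1152)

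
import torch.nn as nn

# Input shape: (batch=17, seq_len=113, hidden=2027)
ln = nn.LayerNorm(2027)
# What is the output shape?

Input shape: (17, 113, 2027)
Output shape: (17, 113, 2027)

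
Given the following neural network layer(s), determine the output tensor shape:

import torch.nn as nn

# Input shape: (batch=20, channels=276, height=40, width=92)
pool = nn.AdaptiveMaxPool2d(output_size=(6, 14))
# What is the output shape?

Input shape: (20, 276, 40, 92)
Output shape: (20, 276, 6, 14)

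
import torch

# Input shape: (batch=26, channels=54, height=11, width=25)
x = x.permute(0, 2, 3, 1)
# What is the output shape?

Input shape: (26, 54, 11, 25)
Output shape: (26, 11, 25, 54)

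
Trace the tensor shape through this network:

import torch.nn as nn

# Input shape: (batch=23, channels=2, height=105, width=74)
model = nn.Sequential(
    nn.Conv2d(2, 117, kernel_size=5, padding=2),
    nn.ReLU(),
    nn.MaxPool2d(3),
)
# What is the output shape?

Input shape: (23, 2, 105, 74)
  -> after Conv2d: (23, 117, 105, 74)
  -> after ReLU: (23, 117, 105, 74)
Output shape: (23, 117, 35, 24)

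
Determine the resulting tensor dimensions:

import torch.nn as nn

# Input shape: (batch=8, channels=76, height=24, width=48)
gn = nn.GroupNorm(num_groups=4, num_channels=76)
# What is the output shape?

Input shape: (8, 76, 24, 48)
Output shape: (8, 76, 24, 48)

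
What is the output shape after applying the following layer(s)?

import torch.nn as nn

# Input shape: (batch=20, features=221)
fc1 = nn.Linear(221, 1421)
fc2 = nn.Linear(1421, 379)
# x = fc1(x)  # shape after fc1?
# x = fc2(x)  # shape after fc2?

Input shape: (20, 221)
  -> after fc1: (20, 1421)
Output shape: (20, 379)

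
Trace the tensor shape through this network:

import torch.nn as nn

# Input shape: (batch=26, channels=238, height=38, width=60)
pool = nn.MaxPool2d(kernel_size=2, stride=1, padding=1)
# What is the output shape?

Input shape: (26, 238, 38, 60)
Output shape: (26, 238, 39, 61)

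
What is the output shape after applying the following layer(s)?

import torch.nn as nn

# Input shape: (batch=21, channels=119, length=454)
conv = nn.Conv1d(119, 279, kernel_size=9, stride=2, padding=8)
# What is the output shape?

Input shape: (21, 119, 454)
Output shape: (21, 279, 231)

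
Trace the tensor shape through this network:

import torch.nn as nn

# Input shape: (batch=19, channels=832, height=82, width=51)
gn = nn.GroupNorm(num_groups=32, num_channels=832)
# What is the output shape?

Input shape: (19, 832, 82, 51)
Output shape: (19, 832, 82, 51)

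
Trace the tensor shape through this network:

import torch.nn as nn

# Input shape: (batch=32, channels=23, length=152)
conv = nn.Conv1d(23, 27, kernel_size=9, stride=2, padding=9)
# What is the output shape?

Input shape: (32, 23, 152)
Output shape: (32, 27, 81)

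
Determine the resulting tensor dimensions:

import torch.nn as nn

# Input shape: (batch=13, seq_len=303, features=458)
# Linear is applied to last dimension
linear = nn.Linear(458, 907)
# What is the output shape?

Input shape: (13, 303, 458)
Output shape: (13, 303, 907)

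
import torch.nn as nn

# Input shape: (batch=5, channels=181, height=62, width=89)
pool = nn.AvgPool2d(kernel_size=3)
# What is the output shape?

Input shape: (5, 181, 62, 89)
Output shape: (5, 181, 20, 29)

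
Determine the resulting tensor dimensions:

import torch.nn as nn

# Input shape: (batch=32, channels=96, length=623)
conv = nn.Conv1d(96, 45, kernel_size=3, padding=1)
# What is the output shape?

Input shape: (32, 96, 623)
Output shape: (32, 45, 623)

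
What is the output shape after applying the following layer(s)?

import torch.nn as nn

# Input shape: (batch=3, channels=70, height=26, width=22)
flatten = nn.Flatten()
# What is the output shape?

Input shape: (3, 70, 26, 22)
Output shape: (3, 40040)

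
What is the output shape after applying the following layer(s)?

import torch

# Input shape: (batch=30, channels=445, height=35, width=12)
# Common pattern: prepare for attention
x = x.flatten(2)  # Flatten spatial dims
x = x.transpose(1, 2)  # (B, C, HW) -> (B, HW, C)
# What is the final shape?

Input shape: (30, 445, 35, 12)
  -> after flatten(2): (30, 445, 420)
Output shape: (30, 420, 445)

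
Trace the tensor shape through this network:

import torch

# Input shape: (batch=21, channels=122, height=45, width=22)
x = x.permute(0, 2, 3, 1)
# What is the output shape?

Input shape: (21, 122, 45, 22)
Output shape: (21, 45, 22, 122)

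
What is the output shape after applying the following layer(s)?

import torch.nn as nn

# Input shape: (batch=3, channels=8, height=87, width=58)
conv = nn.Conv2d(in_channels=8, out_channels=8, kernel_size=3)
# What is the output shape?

Input shape: (3, 8, 87, 58)
Output shape: (3, 8, 85, 56)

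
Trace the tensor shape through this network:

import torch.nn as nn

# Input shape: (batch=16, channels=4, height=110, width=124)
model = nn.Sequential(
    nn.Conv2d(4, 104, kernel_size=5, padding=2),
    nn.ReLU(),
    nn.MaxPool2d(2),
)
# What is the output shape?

Input shape: (16, 4, 110, 124)
  -> after Conv2d: (16, 104, 110, 124)
  -> after ReLU: (16, 104, 110, 124)
Output shape: (16, 104, 55, 62)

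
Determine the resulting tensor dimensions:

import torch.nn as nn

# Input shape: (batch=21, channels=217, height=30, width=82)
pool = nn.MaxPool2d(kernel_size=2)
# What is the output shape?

Input shape: (21, 217, 30, 82)
Output shape: (21, 217, 15, 41)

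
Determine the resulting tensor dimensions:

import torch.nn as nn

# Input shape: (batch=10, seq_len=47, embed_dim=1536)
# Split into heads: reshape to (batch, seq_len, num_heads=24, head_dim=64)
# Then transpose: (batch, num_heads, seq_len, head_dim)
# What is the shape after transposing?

Input shape: (10, 47, 1536)
  -> after reshape: (10, 47, 24, 64)
Output shape: (10, 24, 47, 64)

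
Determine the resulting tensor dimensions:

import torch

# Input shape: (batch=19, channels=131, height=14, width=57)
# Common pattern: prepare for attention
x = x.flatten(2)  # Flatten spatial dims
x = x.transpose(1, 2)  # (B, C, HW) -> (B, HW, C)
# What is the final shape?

Input shape: (19, 131, 14, 57)
  -> after flatten(2): (19, 131, 798)
Output shape: (19, 798, 131)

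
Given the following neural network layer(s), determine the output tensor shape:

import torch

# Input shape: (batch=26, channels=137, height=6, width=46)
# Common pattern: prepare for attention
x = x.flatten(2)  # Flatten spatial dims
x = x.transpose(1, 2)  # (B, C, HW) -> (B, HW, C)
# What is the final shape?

Input shape: (26, 137, 6, 46)
  -> after flatten(2): (26, 137, 276)
Output shape: (26, 276, 137)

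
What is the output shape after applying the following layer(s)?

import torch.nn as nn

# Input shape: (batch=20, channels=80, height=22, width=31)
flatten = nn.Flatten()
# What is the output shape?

Input shape: (20, 80, 22, 31)
Output shape: (20, 54560)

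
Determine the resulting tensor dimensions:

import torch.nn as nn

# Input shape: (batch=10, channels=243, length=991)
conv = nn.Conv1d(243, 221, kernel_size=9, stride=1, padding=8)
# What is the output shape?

Input shape: (10, 243, 991)
Output shape: (10, 221, 999)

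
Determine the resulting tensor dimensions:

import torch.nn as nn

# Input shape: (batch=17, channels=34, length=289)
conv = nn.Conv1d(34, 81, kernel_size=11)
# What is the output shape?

Input shape: (17, 34, 289)
Output shape: (17, 81, 279)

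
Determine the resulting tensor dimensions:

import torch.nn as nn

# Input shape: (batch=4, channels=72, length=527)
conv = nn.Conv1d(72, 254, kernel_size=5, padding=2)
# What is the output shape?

Input shape: (4, 72, 527)
Output shape: (4, 254, 527)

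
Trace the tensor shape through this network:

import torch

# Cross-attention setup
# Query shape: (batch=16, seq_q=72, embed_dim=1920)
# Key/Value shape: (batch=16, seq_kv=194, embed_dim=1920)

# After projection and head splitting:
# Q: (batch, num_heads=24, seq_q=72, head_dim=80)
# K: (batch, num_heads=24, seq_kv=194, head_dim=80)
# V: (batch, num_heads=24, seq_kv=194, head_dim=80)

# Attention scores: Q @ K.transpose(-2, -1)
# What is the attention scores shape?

Input shape: (16, 72, 1920)
Output shape: (16, 24, 72, 194)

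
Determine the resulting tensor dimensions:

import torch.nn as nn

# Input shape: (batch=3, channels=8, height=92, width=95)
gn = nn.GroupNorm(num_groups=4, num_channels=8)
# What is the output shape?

Input shape: (3, 8, 92, 95)
Output shape: (3, 8, 92, 95)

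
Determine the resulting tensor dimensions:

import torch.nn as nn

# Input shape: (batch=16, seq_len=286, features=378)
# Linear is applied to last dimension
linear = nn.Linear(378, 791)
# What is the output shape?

Input shape: (16, 286, 378)
Output shape: (16, 286, 791)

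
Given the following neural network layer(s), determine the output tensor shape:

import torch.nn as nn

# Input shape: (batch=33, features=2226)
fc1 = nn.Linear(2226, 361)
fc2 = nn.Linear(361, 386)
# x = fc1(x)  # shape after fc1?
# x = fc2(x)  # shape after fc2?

Input shape: (33, 2226)
  -> after fc1: (33, 361)
Output shape: (33, 386)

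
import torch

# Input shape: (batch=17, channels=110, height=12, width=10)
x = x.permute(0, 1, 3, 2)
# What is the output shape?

Input shape: (17, 110, 12, 10)
Output shape: (17, 110, 10, 12)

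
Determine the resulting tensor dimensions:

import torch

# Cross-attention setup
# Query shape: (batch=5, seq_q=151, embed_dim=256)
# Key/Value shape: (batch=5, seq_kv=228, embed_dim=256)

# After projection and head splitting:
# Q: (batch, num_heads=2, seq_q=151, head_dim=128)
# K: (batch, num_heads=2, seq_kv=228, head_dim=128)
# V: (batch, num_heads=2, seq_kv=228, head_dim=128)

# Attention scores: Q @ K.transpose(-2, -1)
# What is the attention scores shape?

Input shape: (5, 151, 256)
Output shape: (5, 2, 151, 228)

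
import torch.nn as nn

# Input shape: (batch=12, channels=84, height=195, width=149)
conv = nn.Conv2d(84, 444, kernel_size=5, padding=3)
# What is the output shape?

Input shape: (12, 84, 195, 149)
Output shape: (12, 444, 197, 151)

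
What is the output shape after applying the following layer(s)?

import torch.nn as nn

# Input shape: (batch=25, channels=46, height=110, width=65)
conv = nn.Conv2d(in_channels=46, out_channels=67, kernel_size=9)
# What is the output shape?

Input shape: (25, 46, 110, 65)
Output shape: (25, 67, 102, 57)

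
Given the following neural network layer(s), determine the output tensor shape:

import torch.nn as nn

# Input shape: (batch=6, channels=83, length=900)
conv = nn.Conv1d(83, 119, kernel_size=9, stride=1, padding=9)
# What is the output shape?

Input shape: (6, 83, 900)
Output shape: (6, 119, 910)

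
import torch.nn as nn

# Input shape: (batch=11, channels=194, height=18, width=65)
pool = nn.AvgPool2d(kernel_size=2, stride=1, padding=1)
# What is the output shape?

Input shape: (11, 194, 18, 65)
Output shape: (11, 194, 19, 66)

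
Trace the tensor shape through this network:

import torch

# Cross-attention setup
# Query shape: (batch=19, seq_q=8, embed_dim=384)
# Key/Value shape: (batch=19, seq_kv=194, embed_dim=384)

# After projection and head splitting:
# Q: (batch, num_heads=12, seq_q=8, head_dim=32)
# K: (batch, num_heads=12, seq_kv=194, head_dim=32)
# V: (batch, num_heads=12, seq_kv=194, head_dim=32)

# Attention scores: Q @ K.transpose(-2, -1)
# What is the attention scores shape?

Input shape: (19, 8, 384)
Output shape: (19, 12, 8, 194)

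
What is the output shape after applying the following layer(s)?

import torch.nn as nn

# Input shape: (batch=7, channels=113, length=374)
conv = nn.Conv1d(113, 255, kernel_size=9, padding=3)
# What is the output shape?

Input shape: (7, 113, 374)
Output shape: (7, 255, 372)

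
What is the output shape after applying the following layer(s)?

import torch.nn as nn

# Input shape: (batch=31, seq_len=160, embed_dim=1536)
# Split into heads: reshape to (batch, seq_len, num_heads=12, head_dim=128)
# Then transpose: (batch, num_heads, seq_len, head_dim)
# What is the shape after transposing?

Input shape: (31, 160, 1536)
  -> after reshape: (31, 160, 12, 128)
Output shape: (31, 12, 160, 128)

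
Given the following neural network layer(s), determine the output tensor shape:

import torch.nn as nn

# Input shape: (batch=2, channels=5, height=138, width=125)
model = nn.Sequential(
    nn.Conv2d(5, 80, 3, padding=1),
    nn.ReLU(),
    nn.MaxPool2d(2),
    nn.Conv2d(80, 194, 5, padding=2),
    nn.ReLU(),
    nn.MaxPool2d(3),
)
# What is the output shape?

Input shape: (2, 5, 138, 125)
  -> after first Conv2d: (2, 80, 138, 125)
  -> after first MaxPool2d: (2, 80, 69, 62)
  -> after second Conv2d: (2, 194, 69, 62)
Output shape: (2, 194, 23, 20)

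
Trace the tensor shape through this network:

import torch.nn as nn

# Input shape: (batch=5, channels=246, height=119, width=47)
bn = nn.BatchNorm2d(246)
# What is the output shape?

Input shape: (5, 246, 119, 47)
Output shape: (5, 246, 119, 47)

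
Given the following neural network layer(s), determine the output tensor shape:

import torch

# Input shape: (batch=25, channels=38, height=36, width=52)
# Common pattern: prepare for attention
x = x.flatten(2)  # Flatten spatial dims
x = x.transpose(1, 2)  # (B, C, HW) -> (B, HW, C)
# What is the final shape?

Input shape: (25, 38, 36, 52)
  -> after flatten(2): (25, 38, 1872)
Output shape: (25, 1872, 38)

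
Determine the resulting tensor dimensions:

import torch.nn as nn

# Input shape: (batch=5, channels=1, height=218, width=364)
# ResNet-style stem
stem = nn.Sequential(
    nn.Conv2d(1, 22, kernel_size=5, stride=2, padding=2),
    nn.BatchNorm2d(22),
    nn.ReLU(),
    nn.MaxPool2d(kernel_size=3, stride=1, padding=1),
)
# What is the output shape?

Input shape: (5, 1, 218, 364)
  -> after Conv2d 5x5 stride=2: (5, 22, 109, 182)
Output shape: (5, 22, 109, 182)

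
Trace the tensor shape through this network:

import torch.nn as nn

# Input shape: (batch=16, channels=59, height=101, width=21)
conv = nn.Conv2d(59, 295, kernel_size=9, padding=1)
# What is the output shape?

Input shape: (16, 59, 101, 21)
Output shape: (16, 295, 95, 15)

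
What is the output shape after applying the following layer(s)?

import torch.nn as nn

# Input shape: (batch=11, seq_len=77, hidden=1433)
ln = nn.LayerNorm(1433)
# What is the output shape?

Input shape: (11, 77, 1433)
Output shape: (11, 77, 1433)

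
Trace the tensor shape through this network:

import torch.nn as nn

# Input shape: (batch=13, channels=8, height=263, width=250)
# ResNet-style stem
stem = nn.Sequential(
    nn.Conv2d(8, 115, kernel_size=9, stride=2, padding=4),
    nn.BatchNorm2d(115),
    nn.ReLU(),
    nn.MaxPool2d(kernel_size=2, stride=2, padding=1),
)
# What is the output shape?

Input shape: (13, 8, 263, 250)
  -> after Conv2d 9x9 stride=2: (13, 115, 132, 125)
Output shape: (13, 115, 67, 63)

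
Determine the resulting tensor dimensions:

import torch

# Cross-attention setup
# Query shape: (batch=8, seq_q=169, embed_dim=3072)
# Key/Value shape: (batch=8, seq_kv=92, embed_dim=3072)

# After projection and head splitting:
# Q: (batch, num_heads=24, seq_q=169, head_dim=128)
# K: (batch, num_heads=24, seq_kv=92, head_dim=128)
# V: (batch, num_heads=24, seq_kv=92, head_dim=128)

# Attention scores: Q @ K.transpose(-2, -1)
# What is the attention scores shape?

Input shape: (8, 169, 3072)
Output shape: (8, 24, 169, 92)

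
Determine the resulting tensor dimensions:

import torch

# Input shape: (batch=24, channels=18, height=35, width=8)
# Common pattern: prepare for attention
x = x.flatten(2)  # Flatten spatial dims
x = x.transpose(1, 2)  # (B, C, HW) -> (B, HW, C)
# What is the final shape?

Input shape: (24, 18, 35, 8)
  -> after flatten(2): (24, 18, 280)
Output shape: (24, 280, 18)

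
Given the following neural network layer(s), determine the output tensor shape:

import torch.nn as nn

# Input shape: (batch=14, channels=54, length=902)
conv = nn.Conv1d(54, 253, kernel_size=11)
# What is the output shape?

Input shape: (14, 54, 902)
Output shape: (14, 253, 892)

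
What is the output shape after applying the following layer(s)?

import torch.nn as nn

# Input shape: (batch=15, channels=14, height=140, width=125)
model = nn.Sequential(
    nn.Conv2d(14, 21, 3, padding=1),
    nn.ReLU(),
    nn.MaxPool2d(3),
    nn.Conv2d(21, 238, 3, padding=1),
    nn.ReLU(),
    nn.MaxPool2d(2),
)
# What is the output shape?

Input shape: (15, 14, 140, 125)
  -> after first Conv2d: (15, 21, 140, 125)
  -> after first MaxPool2d: (15, 21, 46, 41)
  -> after second Conv2d: (15, 238, 46, 41)
Output shape: (15, 238, 23, 20)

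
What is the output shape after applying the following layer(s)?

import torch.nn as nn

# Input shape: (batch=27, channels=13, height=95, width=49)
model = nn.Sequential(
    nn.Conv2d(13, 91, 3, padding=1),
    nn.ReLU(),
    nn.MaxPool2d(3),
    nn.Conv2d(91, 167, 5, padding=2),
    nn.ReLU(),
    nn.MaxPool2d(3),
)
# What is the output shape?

Input shape: (27, 13, 95, 49)
  -> after first Conv2d: (27, 91, 95, 49)
  -> after first MaxPool2d: (27, 91, 31, 16)
  -> after second Conv2d: (27, 167, 31, 16)
Output shape: (27, 167, 10, 5)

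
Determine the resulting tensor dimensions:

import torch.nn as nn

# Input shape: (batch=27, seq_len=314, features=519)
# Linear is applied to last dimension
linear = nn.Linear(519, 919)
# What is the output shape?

Input shape: (27, 314, 519)
Output shape: (27, 314, 919)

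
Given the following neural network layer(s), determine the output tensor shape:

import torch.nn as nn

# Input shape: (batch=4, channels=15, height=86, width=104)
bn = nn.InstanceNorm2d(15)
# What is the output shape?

Input shape: (4, 15, 86, 104)
Output shape: (4, 15, 86, 104)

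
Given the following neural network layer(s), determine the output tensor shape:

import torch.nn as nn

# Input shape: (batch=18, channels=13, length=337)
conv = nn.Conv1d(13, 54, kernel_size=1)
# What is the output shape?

Input shape: (18, 13, 337)
Output shape: (18, 54, 337)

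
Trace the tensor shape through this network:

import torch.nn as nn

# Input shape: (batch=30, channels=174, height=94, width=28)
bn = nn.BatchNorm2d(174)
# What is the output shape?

Input shape: (30, 174, 94, 28)
Output shape: (30, 174, 94, 28)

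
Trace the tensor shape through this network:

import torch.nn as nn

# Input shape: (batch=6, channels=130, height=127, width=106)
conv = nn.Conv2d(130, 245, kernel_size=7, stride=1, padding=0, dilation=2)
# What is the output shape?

Input shape: (6, 130, 127, 106)
Output shape: (6, 245, 115, 94)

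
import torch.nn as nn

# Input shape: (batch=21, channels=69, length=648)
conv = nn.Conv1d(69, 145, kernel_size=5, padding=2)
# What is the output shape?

Input shape: (21, 69, 648)
Output shape: (21, 145, 648)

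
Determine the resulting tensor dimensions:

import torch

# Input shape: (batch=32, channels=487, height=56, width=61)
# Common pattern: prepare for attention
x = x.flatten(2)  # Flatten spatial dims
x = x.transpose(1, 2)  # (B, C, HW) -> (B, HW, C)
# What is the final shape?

Input shape: (32, 487, 56, 61)
  -> after flatten(2): (32, 487, 3416)
Output shape: (32, 3416, 487)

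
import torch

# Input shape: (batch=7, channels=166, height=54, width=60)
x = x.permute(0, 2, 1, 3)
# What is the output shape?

Input shape: (7, 166, 54, 60)
Output shape: (7, 54, 166, 60)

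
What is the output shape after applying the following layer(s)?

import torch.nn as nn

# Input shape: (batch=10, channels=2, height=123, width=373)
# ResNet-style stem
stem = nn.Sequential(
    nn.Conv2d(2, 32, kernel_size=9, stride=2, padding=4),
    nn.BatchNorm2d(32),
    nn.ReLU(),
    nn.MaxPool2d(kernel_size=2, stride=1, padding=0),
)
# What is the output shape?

Input shape: (10, 2, 123, 373)
  -> after Conv2d 9x9 stride=2: (10, 32, 62, 187)
Output shape: (10, 32, 61, 186)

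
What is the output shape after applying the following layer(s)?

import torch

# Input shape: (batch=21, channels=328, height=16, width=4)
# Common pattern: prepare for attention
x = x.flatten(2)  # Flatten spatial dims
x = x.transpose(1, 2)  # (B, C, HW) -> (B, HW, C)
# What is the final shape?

Input shape: (21, 328, 16, 4)
  -> after flatten(2): (21, 328, 64)
Output shape: (21, 64, 328)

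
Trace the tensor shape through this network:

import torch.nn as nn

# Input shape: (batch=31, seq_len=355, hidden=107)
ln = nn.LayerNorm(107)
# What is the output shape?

Input shape: (31, 355, 107)
Output shape: (31, 355, 107)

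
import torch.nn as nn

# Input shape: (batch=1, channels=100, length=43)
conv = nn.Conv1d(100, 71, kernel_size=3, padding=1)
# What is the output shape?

Input shape: (1, 100, 43)
Output shape: (1, 71, 43)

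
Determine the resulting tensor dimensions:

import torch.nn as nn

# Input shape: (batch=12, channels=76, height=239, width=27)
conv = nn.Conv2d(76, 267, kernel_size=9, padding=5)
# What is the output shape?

Input shape: (12, 76, 239, 27)
Output shape: (12, 267, 241, 29)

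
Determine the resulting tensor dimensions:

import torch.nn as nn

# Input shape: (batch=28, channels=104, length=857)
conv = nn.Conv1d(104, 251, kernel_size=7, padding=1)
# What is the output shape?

Input shape: (28, 104, 857)
Output shape: (28, 251, 853)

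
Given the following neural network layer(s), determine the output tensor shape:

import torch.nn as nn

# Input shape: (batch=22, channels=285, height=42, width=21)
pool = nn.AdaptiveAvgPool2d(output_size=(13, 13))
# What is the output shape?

Input shape: (22, 285, 42, 21)
Output shape: (22, 285, 13, 13)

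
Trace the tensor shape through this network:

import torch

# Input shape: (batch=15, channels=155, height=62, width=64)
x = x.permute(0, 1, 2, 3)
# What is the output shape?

Input shape: (15, 155, 62, 64)
Output shape: (15, 155, 62, 64)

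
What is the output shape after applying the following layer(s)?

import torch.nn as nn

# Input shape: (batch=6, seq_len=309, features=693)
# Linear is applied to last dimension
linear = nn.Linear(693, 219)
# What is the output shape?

Input shape: (6, 309, 693)
Output shape: (6, 309, 219)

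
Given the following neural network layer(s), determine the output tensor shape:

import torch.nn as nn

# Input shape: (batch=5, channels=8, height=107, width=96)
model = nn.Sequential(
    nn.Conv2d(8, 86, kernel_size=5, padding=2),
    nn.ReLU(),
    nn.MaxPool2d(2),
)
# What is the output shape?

Input shape: (5, 8, 107, 96)
  -> after Conv2d: (5, 86, 107, 96)
  -> after ReLU: (5, 86, 107, 96)
Output shape: (5, 86, 53, 48)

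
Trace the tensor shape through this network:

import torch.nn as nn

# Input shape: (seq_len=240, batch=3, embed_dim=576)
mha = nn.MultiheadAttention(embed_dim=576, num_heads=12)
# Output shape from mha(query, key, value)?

Input shape: (240, 3, 576)
Output shape: (240, 3, 576)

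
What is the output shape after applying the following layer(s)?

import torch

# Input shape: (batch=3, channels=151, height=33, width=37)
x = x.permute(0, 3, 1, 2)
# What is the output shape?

Input shape: (3, 151, 33, 37)
Output shape: (3, 37, 151, 33)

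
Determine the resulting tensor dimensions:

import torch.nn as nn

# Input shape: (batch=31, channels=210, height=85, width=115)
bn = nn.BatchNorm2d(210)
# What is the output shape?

Input shape: (31, 210, 85, 115)
Output shape: (31, 210, 85, 115)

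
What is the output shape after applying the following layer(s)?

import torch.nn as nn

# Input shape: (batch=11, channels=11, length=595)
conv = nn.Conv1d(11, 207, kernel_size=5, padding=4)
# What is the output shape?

Input shape: (11, 11, 595)
Output shape: (11, 207, 599)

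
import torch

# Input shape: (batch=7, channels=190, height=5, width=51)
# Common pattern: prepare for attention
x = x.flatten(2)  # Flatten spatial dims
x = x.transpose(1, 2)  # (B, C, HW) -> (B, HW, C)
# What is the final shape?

Input shape: (7, 190, 5, 51)
  -> after flatten(2): (7, 190, 255)
Output shape: (7, 255, 190)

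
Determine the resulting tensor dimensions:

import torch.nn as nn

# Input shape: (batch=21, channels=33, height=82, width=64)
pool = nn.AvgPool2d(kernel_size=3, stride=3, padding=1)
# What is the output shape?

Input shape: (21, 33, 82, 64)
Output shape: (21, 33, 28, 22)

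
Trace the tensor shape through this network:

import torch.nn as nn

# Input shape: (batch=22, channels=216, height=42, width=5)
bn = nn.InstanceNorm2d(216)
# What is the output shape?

Input shape: (22, 216, 42, 5)
Output shape: (22, 216, 42, 5)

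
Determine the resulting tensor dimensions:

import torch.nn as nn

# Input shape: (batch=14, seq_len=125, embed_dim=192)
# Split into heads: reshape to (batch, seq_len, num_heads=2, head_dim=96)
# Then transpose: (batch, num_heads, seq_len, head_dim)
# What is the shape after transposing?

Input shape: (14, 125, 192)
  -> after reshape: (14, 125, 2, 96)
Output shape: (14, 2, 125, 96)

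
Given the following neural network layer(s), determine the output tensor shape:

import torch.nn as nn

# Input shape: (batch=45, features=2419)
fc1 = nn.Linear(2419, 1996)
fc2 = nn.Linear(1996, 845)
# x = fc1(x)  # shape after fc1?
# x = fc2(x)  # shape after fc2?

Input shape: (45, 2419)
  -> after fc1: (45, 1996)
Output shape: (45, 845)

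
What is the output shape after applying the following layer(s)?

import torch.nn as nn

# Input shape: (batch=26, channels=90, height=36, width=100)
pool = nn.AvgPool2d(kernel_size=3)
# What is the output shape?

Input shape: (26, 90, 36, 100)
Output shape: (26, 90, 12, 33)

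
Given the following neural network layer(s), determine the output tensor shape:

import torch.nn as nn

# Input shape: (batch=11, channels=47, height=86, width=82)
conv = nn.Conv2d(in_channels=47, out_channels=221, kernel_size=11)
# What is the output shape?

Input shape: (11, 47, 86, 82)
Output shape: (11, 221, 76, 72)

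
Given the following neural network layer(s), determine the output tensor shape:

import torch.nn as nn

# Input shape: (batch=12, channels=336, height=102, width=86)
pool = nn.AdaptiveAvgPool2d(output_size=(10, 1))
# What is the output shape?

Input shape: (12, 336, 102, 86)
Output shape: (12, 336, 10, 1)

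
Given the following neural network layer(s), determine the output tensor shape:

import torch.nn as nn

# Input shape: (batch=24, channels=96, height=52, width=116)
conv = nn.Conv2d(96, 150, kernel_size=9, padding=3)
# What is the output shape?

Input shape: (24, 96, 52, 116)
Output shape: (24, 150, 50, 114)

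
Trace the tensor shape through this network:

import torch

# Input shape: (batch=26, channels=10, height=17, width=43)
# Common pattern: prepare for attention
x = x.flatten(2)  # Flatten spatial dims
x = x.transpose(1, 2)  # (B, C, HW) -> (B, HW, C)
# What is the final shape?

Input shape: (26, 10, 17, 43)
  -> after flatten(2): (26, 10, 731)
Output shape: (26, 731, 10)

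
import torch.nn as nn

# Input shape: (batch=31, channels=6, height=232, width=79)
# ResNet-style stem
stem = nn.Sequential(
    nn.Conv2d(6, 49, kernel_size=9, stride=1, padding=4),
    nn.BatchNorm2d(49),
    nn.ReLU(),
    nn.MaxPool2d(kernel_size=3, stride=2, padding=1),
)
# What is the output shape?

Input shape: (31, 6, 232, 79)
  -> after Conv2d 9x9 stride=1: (31, 49, 232, 79)
Output shape: (31, 49, 116, 40)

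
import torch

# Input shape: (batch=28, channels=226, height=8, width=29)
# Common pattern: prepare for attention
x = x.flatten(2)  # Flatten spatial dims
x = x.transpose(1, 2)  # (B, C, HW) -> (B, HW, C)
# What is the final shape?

Input shape: (28, 226, 8, 29)
  -> after flatten(2): (28, 226, 232)
Output shape: (28, 232, 226)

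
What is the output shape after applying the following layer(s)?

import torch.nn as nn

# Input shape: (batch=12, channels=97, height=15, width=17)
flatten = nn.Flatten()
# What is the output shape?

Input shape: (12, 97, 15, 17)
Output shape: (12, 24735)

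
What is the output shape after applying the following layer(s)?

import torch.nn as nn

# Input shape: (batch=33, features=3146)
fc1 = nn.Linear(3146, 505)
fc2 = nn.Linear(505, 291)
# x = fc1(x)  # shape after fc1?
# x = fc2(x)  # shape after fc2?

Input shape: (33, 3146)
  -> after fc1: (33, 505)
Output shape: (33, 291)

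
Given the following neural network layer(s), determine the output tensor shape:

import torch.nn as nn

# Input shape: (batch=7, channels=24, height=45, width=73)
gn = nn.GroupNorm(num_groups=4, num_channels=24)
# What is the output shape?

Input shape: (7, 24, 45, 73)
Output shape: (7, 24, 45, 73)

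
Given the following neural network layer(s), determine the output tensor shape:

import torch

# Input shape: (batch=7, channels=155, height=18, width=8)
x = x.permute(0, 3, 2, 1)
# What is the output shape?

Input shape: (7, 155, 18, 8)
Output shape: (7, 8, 18, 155)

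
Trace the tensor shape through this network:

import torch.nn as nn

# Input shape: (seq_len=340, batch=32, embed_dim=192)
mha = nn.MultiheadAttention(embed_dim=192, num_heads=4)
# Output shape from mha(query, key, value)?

Input shape: (340, 32, 192)
Output shape: (340, 32, 192)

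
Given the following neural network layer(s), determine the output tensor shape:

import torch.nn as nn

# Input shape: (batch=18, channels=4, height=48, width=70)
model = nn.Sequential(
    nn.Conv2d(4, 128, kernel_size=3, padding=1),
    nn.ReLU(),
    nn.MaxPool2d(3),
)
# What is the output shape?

Input shape: (18, 4, 48, 70)
  -> after Conv2d: (18, 128, 48, 70)
  -> after ReLU: (18, 128, 48, 70)
Output shape: (18, 128, 16, 23)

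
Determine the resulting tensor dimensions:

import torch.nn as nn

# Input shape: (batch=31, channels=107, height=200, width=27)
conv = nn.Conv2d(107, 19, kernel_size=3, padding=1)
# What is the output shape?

Input shape: (31, 107, 200, 27)
Output shape: (31, 19, 200, 27)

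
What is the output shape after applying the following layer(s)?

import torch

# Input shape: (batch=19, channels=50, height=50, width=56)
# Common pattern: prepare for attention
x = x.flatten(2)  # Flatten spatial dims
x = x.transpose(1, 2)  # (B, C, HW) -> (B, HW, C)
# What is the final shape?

Input shape: (19, 50, 50, 56)
  -> after flatten(2): (19, 50, 2800)
Output shape: (19, 2800, 50)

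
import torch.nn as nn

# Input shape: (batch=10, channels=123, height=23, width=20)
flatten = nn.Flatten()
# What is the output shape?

Input shape: (10, 123, 23, 20)
Output shape: (10, 56580)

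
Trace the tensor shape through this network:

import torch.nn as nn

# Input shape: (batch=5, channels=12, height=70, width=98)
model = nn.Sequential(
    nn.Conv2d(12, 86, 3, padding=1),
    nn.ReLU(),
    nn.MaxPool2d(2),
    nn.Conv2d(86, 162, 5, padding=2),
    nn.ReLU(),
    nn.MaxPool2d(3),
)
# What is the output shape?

Input shape: (5, 12, 70, 98)
  -> after first Conv2d: (5, 86, 70, 98)
  -> after first MaxPool2d: (5, 86, 35, 49)
  -> after second Conv2d: (5, 162, 35, 49)
Output shape: (5, 162, 11, 16)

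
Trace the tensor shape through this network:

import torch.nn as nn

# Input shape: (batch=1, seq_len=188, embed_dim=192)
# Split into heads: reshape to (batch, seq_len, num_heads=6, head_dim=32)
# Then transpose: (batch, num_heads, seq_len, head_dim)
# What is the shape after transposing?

Input shape: (1, 188, 192)
  -> after reshape: (1, 188, 6, 32)
Output shape: (1, 6, 188, 32)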